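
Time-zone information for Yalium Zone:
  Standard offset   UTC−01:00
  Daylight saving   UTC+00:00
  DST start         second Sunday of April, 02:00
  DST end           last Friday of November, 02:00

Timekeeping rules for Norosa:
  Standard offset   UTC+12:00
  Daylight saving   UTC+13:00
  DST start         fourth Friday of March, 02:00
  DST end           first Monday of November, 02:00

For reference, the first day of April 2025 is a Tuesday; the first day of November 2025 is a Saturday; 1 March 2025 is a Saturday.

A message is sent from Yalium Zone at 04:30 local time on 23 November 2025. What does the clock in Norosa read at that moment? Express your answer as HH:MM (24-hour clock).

16:30

1 April 2025 is a Tuesday, so the first Sunday is April 6 and the second is April 13.
1 November 2025 is a Saturday, so Fridays fall on 7, 14, 21, 28; the last is November 28.
23 November 2025 falls between 13 April and 28 November, so daylight saving is in effect and Yalium Zone is at UTC+00:00.
04:30 Yalium Zone − 0h = 04:30 UTC.
1 March 2025 is a Saturday, so the first Friday is March 7 and the fourth is March 28.
1 November 2025 is a Saturday, so the first Monday is November 3.
At the standard offset (UTC+12:00), 04:30 UTC + 12h = 16:30 Norosa standard time.
The standard-time date in Norosa, 23 November 2025, does not fall between 28 March and 3 November, so daylight saving is not in effect and Norosa is at UTC+12:00.
04:30 UTC + 12h = 16:30 Norosa.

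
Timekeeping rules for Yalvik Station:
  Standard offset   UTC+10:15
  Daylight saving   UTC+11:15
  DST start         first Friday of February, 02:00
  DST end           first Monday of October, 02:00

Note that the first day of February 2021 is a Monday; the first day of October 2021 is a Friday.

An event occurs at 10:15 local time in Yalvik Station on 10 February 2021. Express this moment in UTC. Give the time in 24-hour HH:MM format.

23:00

1 February 2021 is a Monday, so the first Friday is February 5.
1 October 2021 is a Friday, so the first Monday is October 4.
Daylight saving runs 5 February – 4 October; 10 February 2021 is inside that window, so Yalvik Station is at UTC+11:15.
10:15 local − 11h15m = 23:00 UTC (rolling into the previous day, 9 February 2021).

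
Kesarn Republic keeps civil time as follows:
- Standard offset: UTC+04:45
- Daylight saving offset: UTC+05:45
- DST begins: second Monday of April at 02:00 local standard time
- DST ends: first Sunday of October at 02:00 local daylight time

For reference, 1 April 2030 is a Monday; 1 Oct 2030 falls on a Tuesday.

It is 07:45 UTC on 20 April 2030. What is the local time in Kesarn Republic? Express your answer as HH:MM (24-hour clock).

13:30

1 April 2030 is a Monday, so the first Monday is April 1 and the second is April 8.
1 October 2030 is a Tuesday, so the first Sunday is October 6.
At the standard offset (UTC+04:45), 07:45 UTC + 4h45m = 12:30 Kesarn Republic standard time.
The standard-time date in Kesarn Republic, 20 April 2030, falls between 8 April and 6 October, so daylight saving is in effect and Kesarn Republic is at UTC+05:45.
07:45 UTC + 5h45m = 13:30 local.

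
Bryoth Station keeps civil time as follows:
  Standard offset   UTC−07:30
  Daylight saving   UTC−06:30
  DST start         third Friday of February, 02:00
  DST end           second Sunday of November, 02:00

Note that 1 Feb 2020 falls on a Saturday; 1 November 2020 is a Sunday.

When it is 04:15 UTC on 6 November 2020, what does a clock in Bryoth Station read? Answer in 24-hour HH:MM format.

21:45

1 February 2020 is a Saturday, so the first Friday is February 7 and the third is February 21.
1 November 2020 is a Sunday, so the first Sunday is November 1 and the second is November 8.
At the standard offset (UTC−07:30), 04:15 UTC − 7h30m = 20:45 Bryoth Station standard time (rolling into the previous day, 5 November 2020).
Daylight saving runs 21 February – 8 November; the standard-time date in Bryoth Station, 5 November 2020, is inside that window, so Bryoth Station is at UTC−06:30.
04:15 UTC − 6h30m = 21:45 local (rolling into the previous day, 5 November 2020).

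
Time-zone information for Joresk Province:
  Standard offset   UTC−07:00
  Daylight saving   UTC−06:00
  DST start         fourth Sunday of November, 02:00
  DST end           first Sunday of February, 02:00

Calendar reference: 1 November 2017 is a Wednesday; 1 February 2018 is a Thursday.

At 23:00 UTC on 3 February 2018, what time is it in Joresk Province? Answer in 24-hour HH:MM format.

17:00

1 November 2017 is a Wednesday, so the first Sunday is November 5 and the fourth is November 26.
1 February 2018 is a Thursday, so the first Sunday is February 4.
At the standard offset (UTC−07:00), 23:00 UTC − 7h = 16:00 Joresk Province standard time.
The standard-time date in Joresk Province, 3 February 2018, lies within the daylight-saving period (26 November 2017 – 4 February 2018), so Joresk Province is on daylight time, UTC−06:00.
23:00 UTC − 6h = 17:00 local.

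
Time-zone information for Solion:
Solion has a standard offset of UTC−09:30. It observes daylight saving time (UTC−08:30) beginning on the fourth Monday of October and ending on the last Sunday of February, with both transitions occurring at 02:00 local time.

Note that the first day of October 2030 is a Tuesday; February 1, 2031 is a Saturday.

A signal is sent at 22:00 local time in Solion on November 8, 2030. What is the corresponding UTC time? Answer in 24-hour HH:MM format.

1 October 2030 is a Tuesday, so the first Monday is October 7 and the fourth is October 28.
1 February 2031 is a Saturday, so Sundays fall on 2, 9, 16, 23; the last is February 23.
November 8, 2030 falls between 28 October 2030 and 23 February 2031, so daylight saving is in effect and Solion is at UTC−08:30.
22:00 local + 8h30m = 06:30 UTC (rolling into the next day, 9 November 2030).

06:30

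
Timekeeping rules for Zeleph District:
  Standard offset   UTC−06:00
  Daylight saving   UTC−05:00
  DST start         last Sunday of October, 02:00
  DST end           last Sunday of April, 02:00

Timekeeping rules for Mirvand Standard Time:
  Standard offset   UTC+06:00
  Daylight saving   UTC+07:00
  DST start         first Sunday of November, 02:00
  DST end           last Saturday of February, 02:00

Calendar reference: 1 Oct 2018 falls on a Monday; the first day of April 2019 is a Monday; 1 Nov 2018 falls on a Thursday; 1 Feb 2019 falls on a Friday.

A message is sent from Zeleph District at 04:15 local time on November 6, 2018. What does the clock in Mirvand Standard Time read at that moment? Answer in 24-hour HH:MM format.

16:15

1 October 2018 is a Monday, so Sundays fall on 7, 14, 21, 28; the last is October 28.
1 April 2019 is a Monday, so Sundays fall on 7, 14, 21, 28; the last is April 28.
November 6, 2018 falls between 28 October 2018 and 28 April 2019, so daylight saving is in effect and Zeleph District is at UTC−05:00.
04:15 Zeleph District + 5h = 09:15 UTC.
1 November 2018 is a Thursday, so the first Sunday is November 4.
1 February 2019 is a Friday, so Saturdays fall on 2, 9, 16, 23; the last is February 23.
At the standard offset (UTC+06:00), 09:15 UTC + 6h = 15:15 Mirvand Standard Time standard time.
Daylight saving runs 4 November 2018 – 23 February 2019; the standard-time date in Mirvand Standard Time, November 6, 2018, is inside that window, so Mirvand Standard Time is at UTC+07:00.
09:15 UTC + 7h = 16:15 Mirvand Standard Time.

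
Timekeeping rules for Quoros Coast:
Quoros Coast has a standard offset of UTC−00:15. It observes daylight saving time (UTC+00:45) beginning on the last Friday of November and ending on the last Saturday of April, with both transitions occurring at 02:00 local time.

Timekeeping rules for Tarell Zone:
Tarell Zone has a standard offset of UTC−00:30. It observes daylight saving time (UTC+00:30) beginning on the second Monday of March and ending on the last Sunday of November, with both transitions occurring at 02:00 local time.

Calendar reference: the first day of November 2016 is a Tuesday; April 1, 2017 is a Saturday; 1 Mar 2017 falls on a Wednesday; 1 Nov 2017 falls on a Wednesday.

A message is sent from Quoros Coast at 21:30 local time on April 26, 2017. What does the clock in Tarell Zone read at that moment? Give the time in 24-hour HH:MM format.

21:15

1 November 2016 is a Tuesday, so Fridays fall on 4, 11, 18, 25; the last is November 25.
1 April 2017 is a Saturday, so Saturdays fall on 1, 8, 15, 22, 29; the last is April 29.
April 26, 2017 falls between 25 November 2016 and 29 April 2017, so daylight saving is in effect and Quoros Coast is at UTC+00:45.
21:30 Quoros Coast − 0h45m = 20:45 UTC.
1 March 2017 is a Wednesday, so the first Monday is March 6 and the second is March 13.
1 November 2017 is a Wednesday, so Sundays fall on 5, 12, 19, 26; the last is November 26.
At the standard offset (UTC−00:30), 20:45 UTC − 0h30m = 20:15 Tarell Zone standard time.
The standard-time date in Tarell Zone, April 26, 2017, lies within the daylight-saving period (13 March – 26 November), so Tarell Zone is on daylight time, UTC+00:30.
20:45 UTC + 0h30m = 21:15 Tarell Zone.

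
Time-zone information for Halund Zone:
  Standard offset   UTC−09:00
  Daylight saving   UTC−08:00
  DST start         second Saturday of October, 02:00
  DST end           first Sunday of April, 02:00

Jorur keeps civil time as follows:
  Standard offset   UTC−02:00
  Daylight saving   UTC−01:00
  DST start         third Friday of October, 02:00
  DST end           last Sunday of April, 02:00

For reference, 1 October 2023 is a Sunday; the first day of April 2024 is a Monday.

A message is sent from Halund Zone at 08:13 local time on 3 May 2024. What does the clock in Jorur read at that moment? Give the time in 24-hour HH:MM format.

15:13

1 October 2023 is a Sunday, so the first Saturday is October 7 and the second is October 14.
1 April 2024 is a Monday, so the first Sunday is April 7.
3 May 2024 does not fall between 14 October 2023 and 7 April 2024, so daylight saving is not in effect and Halund Zone is at UTC−09:00.
08:13 Halund Zone + 9h = 17:13 UTC.
1 October 2023 is a Sunday, so the first Friday is October 6 and the third is October 20.
1 April 2024 is a Monday, so Sundays fall on 7, 14, 21, 28; the last is April 28.
At the standard offset (UTC−02:00), 17:13 UTC − 2h = 15:13 Jorur standard time.
The standard-time date in Jorur, 3 May 2024, does not fall between 20 October 2023 and 28 April 2024, so daylight saving is not in effect and Jorur is at UTC−02:00.
17:13 UTC − 2h = 15:13 Jorur.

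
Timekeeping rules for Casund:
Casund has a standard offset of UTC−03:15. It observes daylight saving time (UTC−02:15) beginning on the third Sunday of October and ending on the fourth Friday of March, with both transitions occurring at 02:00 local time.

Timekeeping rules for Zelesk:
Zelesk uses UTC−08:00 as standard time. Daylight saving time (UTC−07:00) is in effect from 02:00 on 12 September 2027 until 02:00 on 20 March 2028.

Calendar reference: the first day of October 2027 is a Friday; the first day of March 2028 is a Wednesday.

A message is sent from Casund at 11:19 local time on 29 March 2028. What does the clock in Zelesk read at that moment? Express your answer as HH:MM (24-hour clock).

1 October 2027 is a Friday, so the first Sunday is October 3 and the third is October 17.
1 March 2028 is a Wednesday, so the first Friday is March 3 and the fourth is March 24.
Daylight saving runs 17 October 2027 – 24 March 2028; 29 March 2028 is outside that window, so Casund is on standard time at UTC−03:15.
11:19 Casund + 3h15m = 14:34 UTC.
At the standard offset (UTC−08:00), 14:34 UTC − 8h = 06:34 Zelesk standard time.
Daylight saving runs 12 September 2027 – 20 March 2028; the standard-time date in Zelesk, 29 March 2028, is outside that window, so Zelesk is on standard time at UTC−08:00.
14:34 UTC − 8h = 06:34 Zelesk.

06:34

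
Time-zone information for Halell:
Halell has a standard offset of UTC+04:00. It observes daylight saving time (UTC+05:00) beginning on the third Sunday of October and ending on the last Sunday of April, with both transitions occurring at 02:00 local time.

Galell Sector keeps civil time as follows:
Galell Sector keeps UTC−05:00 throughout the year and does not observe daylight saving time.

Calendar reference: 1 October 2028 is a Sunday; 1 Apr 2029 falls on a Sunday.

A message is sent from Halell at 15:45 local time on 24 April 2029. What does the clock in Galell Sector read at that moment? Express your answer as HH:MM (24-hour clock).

05:45

1 October 2028 is a Sunday, so the first Sunday is October 1 and the third is October 15.
1 April 2029 is a Sunday, so Sundays fall on 1, 8, 15, 22, 29; the last is April 29.
24 April 2029 lies within the daylight-saving period (15 October 2028 – 29 April 2029), so Halell is on daylight time, UTC+05:00.
15:45 Halell − 5h = 10:45 UTC.
Galell Sector has no daylight saving, so its offset is UTC−05:00 year-round.
10:45 UTC − 5h = 05:45 Galell Sector.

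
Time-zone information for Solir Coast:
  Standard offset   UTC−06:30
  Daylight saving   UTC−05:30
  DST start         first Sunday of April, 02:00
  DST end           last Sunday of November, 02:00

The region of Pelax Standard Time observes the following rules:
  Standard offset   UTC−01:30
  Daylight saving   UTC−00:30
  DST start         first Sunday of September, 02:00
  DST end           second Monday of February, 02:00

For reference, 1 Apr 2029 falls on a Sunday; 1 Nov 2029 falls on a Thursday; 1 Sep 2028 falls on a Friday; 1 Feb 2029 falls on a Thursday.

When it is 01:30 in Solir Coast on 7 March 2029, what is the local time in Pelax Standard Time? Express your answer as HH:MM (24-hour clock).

1 April 2029 is a Sunday, so the first Sunday is April 1.
1 November 2029 is a Thursday, so Sundays fall on 4, 11, 18, 25; the last is November 25.
7 March 2029 does not fall between 1 April and 25 November, so daylight saving is not in effect and Solir Coast is at UTC−06:30.
01:30 Solir Coast + 6h30m = 08:00 UTC.
1 September 2028 is a Friday, so the first Sunday is September 3.
1 February 2029 is a Thursday, so the first Monday is February 5 and the second is February 12.
At the standard offset (UTC−01:30), 08:00 UTC − 1h30m = 06:30 Pelax Standard Time standard time.
The standard-time date in Pelax Standard Time, 7 March 2029, is outside the daylight-saving period (3 September 2028 – 12 February 2029), so Pelax Standard Time is on standard time, UTC−01:30.
08:00 UTC − 1h30m = 06:30 Pelax Standard Time.

06:30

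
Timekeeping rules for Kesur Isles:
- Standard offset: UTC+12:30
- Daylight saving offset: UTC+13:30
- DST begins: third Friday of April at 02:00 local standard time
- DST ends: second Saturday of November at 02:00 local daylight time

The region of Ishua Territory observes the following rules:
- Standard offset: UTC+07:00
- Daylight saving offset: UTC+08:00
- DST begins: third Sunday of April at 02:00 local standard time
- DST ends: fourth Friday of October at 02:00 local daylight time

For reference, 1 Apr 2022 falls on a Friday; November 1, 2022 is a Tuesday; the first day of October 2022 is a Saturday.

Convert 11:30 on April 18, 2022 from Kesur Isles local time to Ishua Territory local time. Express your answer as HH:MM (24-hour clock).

1 April 2022 is a Friday, so the first Friday is April 1 and the third is April 15.
1 November 2022 is a Tuesday, so the first Saturday is November 5 and the second is November 12.
Daylight saving runs 15 April – 12 November; April 18, 2022 is inside that window, so Kesur Isles is at UTC+13:30.
11:30 Kesur Isles − 13h30m = 22:00 UTC (rolling into the previous day, 17 April 2022).
1 April 2022 is a Friday, so the first Sunday is April 3 and the third is April 17.
1 October 2022 is a Saturday, so the first Friday is October 7 and the fourth is October 28.
At the standard offset (UTC+07:00), 22:00 UTC + 7h = 05:00 Ishua Territory standard time (rolling into the next day, 18 April 2022).
Daylight saving runs 17 April – 28 October; the standard-time date in Ishua Territory, April 18, 2022, is inside that window, so Ishua Territory is at UTC+08:00.
22:00 UTC + 8h = 06:00 Ishua Territory (rolling into the next day, 18 April 2022).

06:00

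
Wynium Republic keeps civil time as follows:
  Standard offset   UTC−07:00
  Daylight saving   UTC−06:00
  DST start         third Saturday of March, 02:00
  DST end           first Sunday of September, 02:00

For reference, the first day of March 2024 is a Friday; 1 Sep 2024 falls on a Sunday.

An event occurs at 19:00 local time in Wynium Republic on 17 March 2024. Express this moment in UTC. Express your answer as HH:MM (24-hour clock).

01:00

1 March 2024 is a Friday, so the first Saturday is March 2 and the third is March 16.
1 September 2024 is a Sunday, so the first Sunday is September 1.
Daylight saving runs 16 March – 1 September; 17 March 2024 is inside that window, so Wynium Republic is at UTC−06:00.
19:00 local + 6h = 01:00 UTC (rolling into the next day, 18 March 2024).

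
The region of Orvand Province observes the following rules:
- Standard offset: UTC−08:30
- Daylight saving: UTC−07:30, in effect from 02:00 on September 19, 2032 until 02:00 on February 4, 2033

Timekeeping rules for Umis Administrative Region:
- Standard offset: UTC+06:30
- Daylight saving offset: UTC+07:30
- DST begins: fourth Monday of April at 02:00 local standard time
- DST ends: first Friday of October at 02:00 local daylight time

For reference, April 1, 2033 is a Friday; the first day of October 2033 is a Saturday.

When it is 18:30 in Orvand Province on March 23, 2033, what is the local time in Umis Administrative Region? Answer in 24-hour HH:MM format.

09:30

March 23, 2033 does not fall between 19 September 2032 and 4 February 2033, so daylight saving is not in effect and Orvand Province is at UTC−08:30.
18:30 Orvand Province + 8h30m = 03:00 UTC (rolling into the next day, 24 March 2033).
1 April 2033 is a Friday, so the first Monday is April 4 and the fourth is April 25.
1 October 2033 is a Saturday, so the first Friday is October 7.
At the standard offset (UTC+06:30), 03:00 UTC + 6h30m = 09:30 Umis Administrative Region standard time.
The standard-time date in Umis Administrative Region, March 24, 2033, does not fall between 25 April and 7 October, so daylight saving is not in effect and Umis Administrative Region is at UTC+06:30.
03:00 UTC + 6h30m = 09:30 Umis Administrative Region.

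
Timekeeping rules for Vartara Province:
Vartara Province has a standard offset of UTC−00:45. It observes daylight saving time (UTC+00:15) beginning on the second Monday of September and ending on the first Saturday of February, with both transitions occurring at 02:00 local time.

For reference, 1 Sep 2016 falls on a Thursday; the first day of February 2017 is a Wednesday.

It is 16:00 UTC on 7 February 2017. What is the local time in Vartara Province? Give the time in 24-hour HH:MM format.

15:15

1 September 2016 is a Thursday, so the first Monday is September 5 and the second is September 12.
1 February 2017 is a Wednesday, so the first Saturday is February 4.
At the standard offset (UTC−00:45), 16:00 UTC − 0h45m = 15:15 Vartara Province standard time.
The standard-time date in Vartara Province, 7 February 2017, is outside the daylight-saving period (12 September 2016 – 4 February 2017), so Vartara Province is on standard time, UTC−00:45.
16:00 UTC − 0h45m = 15:15 local.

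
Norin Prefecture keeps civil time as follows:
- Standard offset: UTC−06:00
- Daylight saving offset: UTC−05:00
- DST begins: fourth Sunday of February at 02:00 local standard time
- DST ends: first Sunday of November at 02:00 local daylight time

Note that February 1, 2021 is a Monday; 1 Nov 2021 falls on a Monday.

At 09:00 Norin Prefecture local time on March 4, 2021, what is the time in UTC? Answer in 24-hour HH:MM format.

1 February 2021 is a Monday, so the first Sunday is February 7 and the fourth is February 28.
1 November 2021 is a Monday, so the first Sunday is November 7.
Daylight saving runs 28 February – 7 November; March 4, 2021 is inside that window, so Norin Prefecture is at UTC−05:00.
09:00 local + 5h = 14:00 UTC.

14:00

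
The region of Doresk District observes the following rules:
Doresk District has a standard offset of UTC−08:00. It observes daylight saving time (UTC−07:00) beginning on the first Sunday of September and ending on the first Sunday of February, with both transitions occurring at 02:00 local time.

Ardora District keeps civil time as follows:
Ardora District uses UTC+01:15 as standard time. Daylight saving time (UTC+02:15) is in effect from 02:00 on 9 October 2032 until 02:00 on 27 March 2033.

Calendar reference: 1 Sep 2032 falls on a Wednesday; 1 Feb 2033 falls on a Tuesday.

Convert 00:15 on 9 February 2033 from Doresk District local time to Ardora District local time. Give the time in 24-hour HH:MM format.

10:30

1 September 2032 is a Wednesday, so the first Sunday is September 5.
1 February 2033 is a Tuesday, so the first Sunday is February 6.
9 February 2033 does not fall between 5 September 2032 and 6 February 2033, so daylight saving is not in effect and Doresk District is at UTC−08:00.
00:15 Doresk District + 8h = 08:15 UTC.
At the standard offset (UTC+01:15), 08:15 UTC + 1h15m = 09:30 Ardora District standard time.
The standard-time date in Ardora District, 9 February 2033, lies within the daylight-saving period (9 October 2032 – 27 March 2033), so Ardora District is on daylight time, UTC+02:15.
08:15 UTC + 2h15m = 10:30 Ardora District.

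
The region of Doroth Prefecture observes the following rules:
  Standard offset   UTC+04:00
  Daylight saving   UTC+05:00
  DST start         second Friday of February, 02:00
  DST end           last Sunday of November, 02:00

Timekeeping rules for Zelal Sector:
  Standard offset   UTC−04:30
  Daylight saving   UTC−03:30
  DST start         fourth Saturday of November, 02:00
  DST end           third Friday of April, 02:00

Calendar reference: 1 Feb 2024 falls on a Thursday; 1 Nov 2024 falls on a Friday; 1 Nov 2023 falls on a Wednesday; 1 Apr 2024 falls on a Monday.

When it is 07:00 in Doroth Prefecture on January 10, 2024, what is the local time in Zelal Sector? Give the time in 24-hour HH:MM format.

1 February 2024 is a Thursday, so the first Friday is February 2 and the second is February 9.
1 November 2024 is a Friday, so Sundays fall on 3, 10, 17, 24; the last is November 24.
Daylight saving runs 9 February – 24 November; January 10, 2024 is outside that window, so Doroth Prefecture is on standard time at UTC+04:00.
07:00 Doroth Prefecture − 4h = 03:00 UTC.
1 November 2023 is a Wednesday, so the first Saturday is November 4 and the fourth is November 25.
1 April 2024 is a Monday, so the first Friday is April 5 and the third is April 19.
At the standard offset (UTC−04:30), 03:00 UTC − 4h30m = 22:30 Zelal Sector standard time (rolling into the previous day, 9 January 2024).
The standard-time date in Zelal Sector, January 9, 2024, falls between 25 November 2023 and 19 April 2024, so daylight saving is in effect and Zelal Sector is at UTC−03:30.
03:00 UTC − 3h30m = 23:30 Zelal Sector (rolling into the previous day, 9 January 2024).

23:30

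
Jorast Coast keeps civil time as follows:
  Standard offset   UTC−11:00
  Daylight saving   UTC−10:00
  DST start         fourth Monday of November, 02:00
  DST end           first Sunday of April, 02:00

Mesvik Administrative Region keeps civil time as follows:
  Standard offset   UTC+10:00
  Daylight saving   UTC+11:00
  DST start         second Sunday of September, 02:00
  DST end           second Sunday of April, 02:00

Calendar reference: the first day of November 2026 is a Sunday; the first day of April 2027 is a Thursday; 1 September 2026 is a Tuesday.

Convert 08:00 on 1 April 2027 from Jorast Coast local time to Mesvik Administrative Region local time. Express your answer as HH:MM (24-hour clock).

05:00

1 November 2026 is a Sunday, so the first Monday is November 2 and the fourth is November 23.
1 April 2027 is a Thursday, so the first Sunday is April 4.
1 April 2027 falls between 23 November 2026 and 4 April 2027, so daylight saving is in effect and Jorast Coast is at UTC−10:00.
08:00 Jorast Coast + 10h = 18:00 UTC.
1 September 2026 is a Tuesday, so the first Sunday is September 6 and the second is September 13.
1 April 2027 is a Thursday, so the first Sunday is April 4 and the second is April 11.
At the standard offset (UTC+10:00), 18:00 UTC + 10h = 04:00 Mesvik Administrative Region standard time (rolling into the next day, 2 April 2027).
The standard-time date in Mesvik Administrative Region, 2 April 2027, lies within the daylight-saving period (13 September 2026 – 11 April 2027), so Mesvik Administrative Region is on daylight time, UTC+11:00.
18:00 UTC + 11h = 05:00 Mesvik Administrative Region (rolling into the next day, 2 April 2027).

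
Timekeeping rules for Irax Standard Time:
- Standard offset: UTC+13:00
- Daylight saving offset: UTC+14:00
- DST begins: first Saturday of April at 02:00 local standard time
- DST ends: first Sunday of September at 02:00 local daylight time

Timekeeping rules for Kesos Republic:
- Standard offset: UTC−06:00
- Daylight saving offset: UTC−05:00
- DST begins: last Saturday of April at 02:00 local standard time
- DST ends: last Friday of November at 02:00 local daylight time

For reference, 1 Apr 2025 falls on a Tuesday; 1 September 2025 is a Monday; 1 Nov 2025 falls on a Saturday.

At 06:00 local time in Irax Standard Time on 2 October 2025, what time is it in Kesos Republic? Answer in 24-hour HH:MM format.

12:00

1 April 2025 is a Tuesday, so the first Saturday is April 5.
1 September 2025 is a Monday, so the first Sunday is September 7.
Daylight saving runs 5 April – 7 September; 2 October 2025 is outside that window, so Irax Standard Time is on standard time at UTC+13:00.
06:00 Irax Standard Time − 13h = 17:00 UTC (rolling into the previous day, 1 October 2025).
1 April 2025 is a Tuesday, so Saturdays fall on 5, 12, 19, 26; the last is April 26.
1 November 2025 is a Saturday, so Fridays fall on 7, 14, 21, 28; the last is November 28.
At the standard offset (UTC−06:00), 17:00 UTC − 6h = 11:00 Kesos Republic standard time.
The standard-time date in Kesos Republic, 1 October 2025, lies within the daylight-saving period (26 April – 28 November), so Kesos Republic is on daylight time, UTC−05:00.
17:00 UTC − 5h = 12:00 Kesos Republic.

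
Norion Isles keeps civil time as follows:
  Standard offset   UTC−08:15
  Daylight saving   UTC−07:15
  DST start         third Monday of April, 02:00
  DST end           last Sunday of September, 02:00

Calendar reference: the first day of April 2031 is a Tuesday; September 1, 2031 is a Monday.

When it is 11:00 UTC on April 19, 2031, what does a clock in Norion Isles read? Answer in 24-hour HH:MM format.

02:45

1 April 2031 is a Tuesday, so the first Monday is April 7 and the third is April 21.
1 September 2031 is a Monday, so Sundays fall on 7, 14, 21, 28; the last is September 28.
At the standard offset (UTC−08:15), 11:00 UTC − 8h15m = 02:45 Norion Isles standard time.
The standard-time date in Norion Isles, April 19, 2031, is outside the daylight-saving period (21 April – 28 September), so Norion Isles is on standard time, UTC−08:15.
11:00 UTC − 8h15m = 02:45 local.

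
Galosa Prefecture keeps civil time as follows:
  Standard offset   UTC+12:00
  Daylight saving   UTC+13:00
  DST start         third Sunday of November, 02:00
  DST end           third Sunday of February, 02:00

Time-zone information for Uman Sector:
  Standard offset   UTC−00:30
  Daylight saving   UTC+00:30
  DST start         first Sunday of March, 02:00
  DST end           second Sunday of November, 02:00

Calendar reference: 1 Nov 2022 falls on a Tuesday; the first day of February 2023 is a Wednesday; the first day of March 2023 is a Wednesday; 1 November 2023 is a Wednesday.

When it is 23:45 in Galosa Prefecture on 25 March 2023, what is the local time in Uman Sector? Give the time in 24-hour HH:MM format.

12:15

1 November 2022 is a Tuesday, so the first Sunday is November 6 and the third is November 20.
1 February 2023 is a Wednesday, so the first Sunday is February 5 and the third is February 19.
25 March 2023 is outside the daylight-saving period (20 November 2022 – 19 February 2023), so Galosa Prefecture is on standard time, UTC+12:00.
23:45 Galosa Prefecture − 12h = 11:45 UTC.
1 March 2023 is a Wednesday, so the first Sunday is March 5.
1 November 2023 is a Wednesday, so the first Sunday is November 5 and the second is November 12.
At the standard offset (UTC−00:30), 11:45 UTC − 0h30m = 11:15 Uman Sector standard time.
The standard-time date in Uman Sector, 25 March 2023, lies within the daylight-saving period (5 March – 12 November), so Uman Sector is on daylight time, UTC+00:30.
11:45 UTC + 0h30m = 12:15 Uman Sector.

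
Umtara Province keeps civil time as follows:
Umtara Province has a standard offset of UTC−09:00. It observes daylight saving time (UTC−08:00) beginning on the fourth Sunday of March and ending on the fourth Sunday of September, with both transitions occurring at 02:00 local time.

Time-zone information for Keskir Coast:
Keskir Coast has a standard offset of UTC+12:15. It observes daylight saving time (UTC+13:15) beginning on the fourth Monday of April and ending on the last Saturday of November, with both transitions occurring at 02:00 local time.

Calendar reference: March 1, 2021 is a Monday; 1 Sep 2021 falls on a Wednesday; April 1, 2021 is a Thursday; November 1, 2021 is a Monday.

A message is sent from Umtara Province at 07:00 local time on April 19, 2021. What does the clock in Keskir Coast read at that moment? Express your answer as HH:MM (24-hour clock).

03:15

1 March 2021 is a Monday, so the first Sunday is March 7 and the fourth is March 28.
1 September 2021 is a Wednesday, so the first Sunday is September 5 and the fourth is September 26.
April 19, 2021 falls between 28 March and 26 September, so daylight saving is in effect and Umtara Province is at UTC−08:00.
07:00 Umtara Province + 8h = 15:00 UTC.
1 April 2021 is a Thursday, so the first Monday is April 5 and the fourth is April 26.
1 November 2021 is a Monday, so Saturdays fall on 6, 13, 20, 27; the last is November 27.
At the standard offset (UTC+12:15), 15:00 UTC + 12h15m = 03:15 Keskir Coast standard time (rolling into the next day, 20 April 2021).
The standard-time date in Keskir Coast, April 20, 2021, is outside the daylight-saving period (26 April – 27 November), so Keskir Coast is on standard time, UTC+12:15.
15:00 UTC + 12h15m = 03:15 Keskir Coast (rolling into the next day, 20 April 2021).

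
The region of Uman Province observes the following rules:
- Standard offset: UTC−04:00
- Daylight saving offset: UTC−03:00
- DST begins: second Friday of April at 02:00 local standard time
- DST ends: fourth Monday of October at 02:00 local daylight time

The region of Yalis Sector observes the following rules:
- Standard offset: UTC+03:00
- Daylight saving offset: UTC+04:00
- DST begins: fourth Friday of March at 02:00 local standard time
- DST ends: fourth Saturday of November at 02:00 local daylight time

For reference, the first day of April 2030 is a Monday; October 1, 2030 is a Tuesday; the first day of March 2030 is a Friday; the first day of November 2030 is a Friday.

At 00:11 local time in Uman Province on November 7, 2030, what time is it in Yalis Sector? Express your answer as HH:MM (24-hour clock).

1 April 2030 is a Monday, so the first Friday is April 5 and the second is April 12.
1 October 2030 is a Tuesday, so the first Monday is October 7 and the fourth is October 28.
November 7, 2030 is outside the daylight-saving period (12 April – 28 October), so Uman Province is on standard time, UTC−04:00.
00:11 Uman Province + 4h = 04:11 UTC.
1 March 2030 is a Friday, so the first Friday is March 1 and the fourth is March 22.
1 November 2030 is a Friday, so the first Saturday is November 2 and the fourth is November 23.
At the standard offset (UTC+03:00), 04:11 UTC + 3h = 07:11 Yalis Sector standard time.
Daylight saving runs 22 March – 23 November; the standard-time date in Yalis Sector, November 7, 2030, is inside that window, so Yalis Sector is at UTC+04:00.
04:11 UTC + 4h = 08:11 Yalis Sector.

08:11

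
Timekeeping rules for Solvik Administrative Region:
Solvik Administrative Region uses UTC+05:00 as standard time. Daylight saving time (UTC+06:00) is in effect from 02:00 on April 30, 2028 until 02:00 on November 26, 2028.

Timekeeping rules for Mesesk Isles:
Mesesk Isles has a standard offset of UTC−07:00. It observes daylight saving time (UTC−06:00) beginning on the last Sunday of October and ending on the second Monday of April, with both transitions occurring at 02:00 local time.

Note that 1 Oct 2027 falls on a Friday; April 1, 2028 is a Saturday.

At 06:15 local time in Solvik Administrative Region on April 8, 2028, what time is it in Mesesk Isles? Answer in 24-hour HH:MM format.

Daylight saving runs 30 April – 26 November; April 8, 2028 is outside that window, so Solvik Administrative Region is on standard time at UTC+05:00.
06:15 Solvik Administrative Region − 5h = 01:15 UTC.
1 October 2027 is a Friday, so Sundays fall on 3, 10, 17, 24, 31; the last is October 31.
1 April 2028 is a Saturday, so the first Monday is April 3 and the second is April 10.
At the standard offset (UTC−07:00), 01:15 UTC − 7h = 18:15 Mesesk Isles standard time (rolling into the previous day, 7 April 2028).
Daylight saving runs 31 October 2027 – 10 April 2028; the standard-time date in Mesesk Isles, April 7, 2028, is inside that window, so Mesesk Isles is at UTC−06:00.
01:15 UTC − 6h = 19:15 Mesesk Isles (rolling into the previous day, 7 April 2028).

19:15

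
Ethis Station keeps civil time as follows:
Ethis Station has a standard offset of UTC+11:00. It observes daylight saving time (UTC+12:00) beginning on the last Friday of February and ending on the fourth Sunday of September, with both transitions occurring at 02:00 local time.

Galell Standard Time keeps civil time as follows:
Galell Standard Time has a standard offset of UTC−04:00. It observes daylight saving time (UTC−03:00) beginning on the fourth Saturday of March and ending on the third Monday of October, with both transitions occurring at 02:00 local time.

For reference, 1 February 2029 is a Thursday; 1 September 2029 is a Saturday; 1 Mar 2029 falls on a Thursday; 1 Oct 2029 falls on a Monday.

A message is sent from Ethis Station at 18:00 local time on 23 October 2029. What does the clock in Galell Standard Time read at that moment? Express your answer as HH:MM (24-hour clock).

03:00

1 February 2029 is a Thursday, so Fridays fall on 2, 9, 16, 23; the last is February 23.
1 September 2029 is a Saturday, so the first Sunday is September 2 and the fourth is September 23.
23 October 2029 is outside the daylight-saving period (23 February – 23 September), so Ethis Station is on standard time, UTC+11:00.
18:00 Ethis Station − 11h = 07:00 UTC.
1 March 2029 is a Thursday, so the first Saturday is March 3 and the fourth is March 24.
1 October 2029 is a Monday, so the first Monday is October 1 and the third is October 15.
At the standard offset (UTC−04:00), 07:00 UTC − 4h = 03:00 Galell Standard Time standard time.
Daylight saving runs 24 March – 15 October; the standard-time date in Galell Standard Time, 23 October 2029, is outside that window, so Galell Standard Time is on standard time at UTC−04:00.
07:00 UTC − 4h = 03:00 Galell Standard Time.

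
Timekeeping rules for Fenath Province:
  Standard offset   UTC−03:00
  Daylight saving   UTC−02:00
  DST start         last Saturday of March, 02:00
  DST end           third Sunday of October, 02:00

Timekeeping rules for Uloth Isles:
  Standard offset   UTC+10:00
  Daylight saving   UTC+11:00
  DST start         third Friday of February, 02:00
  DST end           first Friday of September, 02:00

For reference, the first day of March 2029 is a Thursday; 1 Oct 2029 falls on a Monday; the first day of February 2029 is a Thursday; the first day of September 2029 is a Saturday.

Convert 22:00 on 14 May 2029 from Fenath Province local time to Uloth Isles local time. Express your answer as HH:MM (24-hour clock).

1 March 2029 is a Thursday, so Saturdays fall on 3, 10, 17, 24, 31; the last is March 31.
1 October 2029 is a Monday, so the first Sunday is October 7 and the third is October 21.
14 May 2029 falls between 31 March and 21 October, so daylight saving is in effect and Fenath Province is at UTC−02:00.
22:00 Fenath Province + 2h = 00:00 UTC (rolling into the next day, 15 May 2029).
1 February 2029 is a Thursday, so the first Friday is February 2 and the third is February 16.
1 September 2029 is a Saturday, so the first Friday is September 7.
At the standard offset (UTC+10:00), 00:00 UTC + 10h = 10:00 Uloth Isles standard time.
Daylight saving runs 16 February – 7 September; the standard-time date in Uloth Isles, 15 May 2029, is inside that window, so Uloth Isles is at UTC+11:00.
00:00 UTC + 11h = 11:00 Uloth Isles.

11:00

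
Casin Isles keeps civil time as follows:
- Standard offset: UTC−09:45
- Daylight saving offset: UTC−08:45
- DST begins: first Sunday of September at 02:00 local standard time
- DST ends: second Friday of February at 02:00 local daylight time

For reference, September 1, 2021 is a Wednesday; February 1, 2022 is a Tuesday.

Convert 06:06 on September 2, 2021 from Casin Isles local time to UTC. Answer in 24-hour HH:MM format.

1 September 2021 is a Wednesday, so the first Sunday is September 5.
1 February 2022 is a Tuesday, so the first Friday is February 4 and the second is February 11.
September 2, 2021 is outside the daylight-saving period (5 September 2021 – 11 February 2022), so Casin Isles is on standard time, UTC−09:45.
06:06 local + 9h45m = 15:51 UTC.

15:51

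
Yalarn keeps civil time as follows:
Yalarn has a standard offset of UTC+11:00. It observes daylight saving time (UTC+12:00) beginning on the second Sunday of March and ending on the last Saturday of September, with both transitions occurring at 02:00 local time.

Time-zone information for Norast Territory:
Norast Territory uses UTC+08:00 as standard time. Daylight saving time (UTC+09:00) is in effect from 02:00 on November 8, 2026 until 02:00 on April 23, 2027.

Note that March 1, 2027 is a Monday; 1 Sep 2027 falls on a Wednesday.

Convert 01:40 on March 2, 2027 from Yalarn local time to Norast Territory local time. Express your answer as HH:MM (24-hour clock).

23:40

1 March 2027 is a Monday, so the first Sunday is March 7 and the second is March 14.
1 September 2027 is a Wednesday, so Saturdays fall on 4, 11, 18, 25; the last is September 25.
March 2, 2027 does not fall between 14 March and 25 September, so daylight saving is not in effect and Yalarn is at UTC+11:00.
01:40 Yalarn − 11h = 14:40 UTC (rolling into the previous day, 1 March 2027).
At the standard offset (UTC+08:00), 14:40 UTC + 8h = 22:40 Norast Territory standard time.
The standard-time date in Norast Territory, March 1, 2027, falls between 8 November 2026 and 23 April 2027, so daylight saving is in effect and Norast Territory is at UTC+09:00.
14:40 UTC + 9h = 23:40 Norast Territory.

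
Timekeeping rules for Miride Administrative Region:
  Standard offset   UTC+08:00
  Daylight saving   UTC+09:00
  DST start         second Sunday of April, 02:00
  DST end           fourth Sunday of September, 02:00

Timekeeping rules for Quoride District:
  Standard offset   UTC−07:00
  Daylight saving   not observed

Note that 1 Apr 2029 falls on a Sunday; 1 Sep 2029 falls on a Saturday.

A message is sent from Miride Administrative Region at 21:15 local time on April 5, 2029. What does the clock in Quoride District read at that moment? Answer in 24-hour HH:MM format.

1 April 2029 is a Sunday, so the first Sunday is April 1 and the second is April 8.
1 September 2029 is a Saturday, so the first Sunday is September 2 and the fourth is September 23.
April 5, 2029 is outside the daylight-saving period (8 April – 23 September), so Miride Administrative Region is on standard time, UTC+08:00.
21:15 Miride Administrative Region − 8h = 13:15 UTC.
Quoride District stays on UTC−07:00 all year.
13:15 UTC − 7h = 06:15 Quoride District.

06:15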